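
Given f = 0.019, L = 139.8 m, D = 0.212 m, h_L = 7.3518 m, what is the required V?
Formula: h_L = f \frac{L}{D} \frac{V^2}{2g}
Substituting knowns: 7.3518 = 0.019·(139.8/0.212)·V²/(2·9.81)
Solving for V: V = √(7.3518·2·9.81/(0.019·(139.8/0.212))) = 3.393 m/s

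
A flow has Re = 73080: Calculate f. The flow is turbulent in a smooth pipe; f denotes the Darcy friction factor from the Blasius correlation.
Formula: f = \frac{0.316}{Re^{0.25}}
f = 0.316/73080^0.25 = 0.01922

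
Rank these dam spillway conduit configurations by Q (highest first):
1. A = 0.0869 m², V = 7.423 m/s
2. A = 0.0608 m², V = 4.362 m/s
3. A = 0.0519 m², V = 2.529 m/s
Case 1: Q = 645.1 L/s
Case 2: Q = 265.2 L/s
Case 3: Q = 131.3 L/s
Ranking (highest first): 1, 2, 3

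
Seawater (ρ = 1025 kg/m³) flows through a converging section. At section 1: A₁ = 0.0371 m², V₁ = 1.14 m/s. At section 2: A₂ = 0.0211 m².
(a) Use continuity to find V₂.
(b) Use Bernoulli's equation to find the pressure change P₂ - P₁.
(a) Continuity: A₁V₁=A₂V₂ -> V₂=A₁V₁/A₂=0.0371*1.14/0.0211=2.00 m/s
(b) Bernoulli: P₂-P₁=0.5*rho*(V₁^2-V₂^2)/1000=0.5*1025*(1.14^2-2.00^2)/1000=-1.384 kPa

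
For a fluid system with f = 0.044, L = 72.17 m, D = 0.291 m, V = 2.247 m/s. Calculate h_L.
Formula: h_L = f \frac{L}{D} \frac{V^2}{2g}
h_L = 0.044·(72.17/0.291)·2.247²/(2·9.81) = 2.808 m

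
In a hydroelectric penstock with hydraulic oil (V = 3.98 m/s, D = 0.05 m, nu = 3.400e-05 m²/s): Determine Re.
Formula: Re = \frac{V D}{\nu}
Re = 3.98·0.05/3.400e-05 = 5853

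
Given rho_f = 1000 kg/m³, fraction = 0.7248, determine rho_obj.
Formula: f_{sub} = \frac{\rho_{obj}}{\rho_f}
Substituting knowns: 0.7248 = rho_obj/1000
Solving for rho_obj: rho_obj = 0.7248·1000 = 724.8 kg/m³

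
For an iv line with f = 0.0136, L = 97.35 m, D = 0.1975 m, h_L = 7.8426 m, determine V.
Formula: h_L = f \frac{L}{D} \frac{V^2}{2g}
Substituting knowns: 7.8426 = 0.0136·(97.35/0.1975)·V²/(2·9.81)
Solving for V: V = √(7.8426·2·9.81/(0.0136·(97.35/0.1975))) = 4.791 m/s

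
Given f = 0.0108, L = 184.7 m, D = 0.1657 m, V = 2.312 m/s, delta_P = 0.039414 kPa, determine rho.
Formula: \Delta P = f \frac{L}{D} \frac{\rho V^2}{2}
Substituting knowns: 0.039414 = 0.0108·(184.7/0.1657)·0.5·rho·2.312²/1000
Solving for rho: rho = (0.039414·1000)/(0.0108·(184.7/0.1657)·0.5·2.312²) = 1.225 kg/m³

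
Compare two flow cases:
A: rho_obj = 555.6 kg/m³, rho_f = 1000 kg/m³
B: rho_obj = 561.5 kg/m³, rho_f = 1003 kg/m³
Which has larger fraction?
fraction(A) = 0.5556, fraction(B) = 0.5598. Answer: B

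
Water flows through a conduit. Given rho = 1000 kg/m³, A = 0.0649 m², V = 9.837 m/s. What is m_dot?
Formula: \dot{m} = \rho A V
m_dot = 1000·0.0649·9.837 = 638.4 kg/s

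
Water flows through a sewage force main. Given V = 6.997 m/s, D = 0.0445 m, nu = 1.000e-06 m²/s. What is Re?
Formula: Re = \frac{V D}{\nu}
Re = 6.997·0.0445/1.000e-06 = 311366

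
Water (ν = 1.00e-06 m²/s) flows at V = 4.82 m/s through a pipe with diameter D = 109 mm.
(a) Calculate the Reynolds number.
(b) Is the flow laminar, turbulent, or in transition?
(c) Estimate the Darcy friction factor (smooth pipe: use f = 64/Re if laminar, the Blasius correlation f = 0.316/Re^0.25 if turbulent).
(a) Re = V·D/ν = 4.82·0.109/1.00e-06 = 525380
(b) Flow regime: turbulent (Re > 4000)
(c) Friction factor: f = 0.316/Re^0.25 = 0.316/525380^0.25 = 0.01174 (Blasius is strictly valid for Re ≲ 1e5; used here as the smooth-pipe estimate the problem specifies)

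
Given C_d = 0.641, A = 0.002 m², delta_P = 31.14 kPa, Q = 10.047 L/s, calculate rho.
Formula: Q = C_d A \sqrt{\frac{2 \Delta P}{\rho}}
Substituting knowns: 10.047 = 0.641·0.002·√(2·(31.14·1000)/rho)·1000
Solving for rho: rho = 2·(31.14·1000)/((10.047/1000)/(0.641·0.002))² = 1014 kg/m³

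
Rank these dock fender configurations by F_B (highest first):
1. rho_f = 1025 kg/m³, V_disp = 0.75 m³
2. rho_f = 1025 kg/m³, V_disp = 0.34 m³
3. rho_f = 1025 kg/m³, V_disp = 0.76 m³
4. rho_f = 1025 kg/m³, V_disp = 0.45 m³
Case 1: F_B = 7541 N
Case 2: F_B = 3419 N
Case 3: F_B = 7642 N
Case 4: F_B = 4525 N
Ranking (highest first): 3, 1, 4, 2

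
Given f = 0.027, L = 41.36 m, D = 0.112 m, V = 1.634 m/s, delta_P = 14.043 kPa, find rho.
Formula: \Delta P = f \frac{L}{D} \frac{\rho V^2}{2}
Substituting knowns: 14.043 = 0.027·(41.36/0.112)·0.5·rho·1.634²/1000
Solving for rho: rho = (14.043·1000)/(0.027·(41.36/0.112)·0.5·1.634²) = 1055 kg/m³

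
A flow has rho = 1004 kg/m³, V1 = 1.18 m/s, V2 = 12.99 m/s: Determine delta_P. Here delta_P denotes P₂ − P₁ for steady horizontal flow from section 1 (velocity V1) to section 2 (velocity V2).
Formula: \Delta P = \frac{1}{2} \rho (V_1^2 - V_2^2)
delta_P = 0.5·1004·(1.18² − 12.99²)/1000 = -84.01 kPa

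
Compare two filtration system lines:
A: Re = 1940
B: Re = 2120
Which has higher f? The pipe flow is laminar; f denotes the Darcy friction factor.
f(A) = 0.03299, f(B) = 0.03019. Answer: A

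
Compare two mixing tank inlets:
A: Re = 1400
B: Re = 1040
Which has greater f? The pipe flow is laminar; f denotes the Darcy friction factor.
f(A) = 0.04571, f(B) = 0.06154. Answer: B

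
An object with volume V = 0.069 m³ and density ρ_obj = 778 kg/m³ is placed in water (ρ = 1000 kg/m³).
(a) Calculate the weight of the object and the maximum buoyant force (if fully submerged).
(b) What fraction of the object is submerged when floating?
(a) W=rho_obj*g*V=778*9.81*0.069=526.6 N; F_B(max)=rho*g*V=1000*9.81*0.069=676.9 N
(b) Floating fraction=rho_obj/rho=778/1000=0.778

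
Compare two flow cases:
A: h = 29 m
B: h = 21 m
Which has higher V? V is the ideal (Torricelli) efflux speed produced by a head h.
V(A) = 23.85 m/s, V(B) = 20.3 m/s. Answer: A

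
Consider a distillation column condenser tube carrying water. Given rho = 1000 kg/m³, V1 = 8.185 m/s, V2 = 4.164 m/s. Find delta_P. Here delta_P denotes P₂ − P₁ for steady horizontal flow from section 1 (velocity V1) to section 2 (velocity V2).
Formula: \Delta P = \frac{1}{2} \rho (V_1^2 - V_2^2)
delta_P = 0.5·1000·(8.185² − 4.164²)/1000 = 24.83 kPa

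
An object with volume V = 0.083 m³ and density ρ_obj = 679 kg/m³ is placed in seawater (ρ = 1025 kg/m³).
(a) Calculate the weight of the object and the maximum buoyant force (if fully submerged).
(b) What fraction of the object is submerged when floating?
(a) W=rho_obj*g*V=679*9.81*0.083=552.9 N; F_B(max)=rho*g*V=1025*9.81*0.083=834.6 N
(b) Floating fraction=rho_obj/rho=679/1025=0.662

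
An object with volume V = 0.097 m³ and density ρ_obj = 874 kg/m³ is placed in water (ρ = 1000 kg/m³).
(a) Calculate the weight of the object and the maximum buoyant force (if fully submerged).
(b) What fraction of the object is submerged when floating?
(a) W=rho_obj*g*V=874*9.81*0.097=831.7 N; F_B(max)=rho*g*V=1000*9.81*0.097=951.6 N
(b) Floating fraction=rho_obj/rho=874/1000=0.874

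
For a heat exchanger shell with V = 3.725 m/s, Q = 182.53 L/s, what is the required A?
Formula: Q = A V
Substituting knowns: 182.53 = A·3.725·1000
Solving for A: A = (182.53/1000)/3.725 = 0.049 m²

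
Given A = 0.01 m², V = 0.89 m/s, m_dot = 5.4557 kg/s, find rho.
Formula: \dot{m} = \rho A V
Substituting knowns: 5.4557 = rho·0.01·0.89
Solving for rho: rho = 5.4557/(0.01·0.89) = 613 kg/m³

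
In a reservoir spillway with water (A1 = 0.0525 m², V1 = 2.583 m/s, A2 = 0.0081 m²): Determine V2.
Formula: V_2 = \frac{A_1 V_1}{A_2}
V2 = 0.0525·2.583/0.0081 = 16.74 m/s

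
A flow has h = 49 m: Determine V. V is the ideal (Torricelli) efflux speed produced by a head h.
Formula: V = \sqrt{2 g h}
V = √(2·9.81·49) = 31.01 m/s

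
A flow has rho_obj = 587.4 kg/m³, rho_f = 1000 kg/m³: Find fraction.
Formula: f_{sub} = \frac{\rho_{obj}}{\rho_f}
fraction = 587.4/1000 = 0.5874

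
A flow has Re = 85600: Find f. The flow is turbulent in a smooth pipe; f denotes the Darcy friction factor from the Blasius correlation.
Formula: f = \frac{0.316}{Re^{0.25}}
f = 0.316/85600^0.25 = 0.01847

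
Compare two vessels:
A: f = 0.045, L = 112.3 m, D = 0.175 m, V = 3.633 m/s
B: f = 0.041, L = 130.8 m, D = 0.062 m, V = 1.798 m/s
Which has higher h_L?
h_L(A) = 19.43 m, h_L(B) = 14.25 m. Answer: A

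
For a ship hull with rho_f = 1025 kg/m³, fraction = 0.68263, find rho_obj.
Formula: f_{sub} = \frac{\rho_{obj}}{\rho_f}
Substituting knowns: 0.68263 = rho_obj/1025
Solving for rho_obj: rho_obj = 0.68263·1025 = 699.7 kg/m³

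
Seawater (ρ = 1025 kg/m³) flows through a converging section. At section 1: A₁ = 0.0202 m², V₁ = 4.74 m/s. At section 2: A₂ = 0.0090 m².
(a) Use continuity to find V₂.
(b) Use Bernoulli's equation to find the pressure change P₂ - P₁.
(a) Continuity: A₁V₁=A₂V₂ -> V₂=A₁V₁/A₂=0.0202*4.74/0.0090=10.64 m/s
(b) Bernoulli: P₂-P₁=0.5*rho*(V₁^2-V₂^2)/1000=0.5*1025*(4.74^2-10.64^2)/1000=-46.51 kPa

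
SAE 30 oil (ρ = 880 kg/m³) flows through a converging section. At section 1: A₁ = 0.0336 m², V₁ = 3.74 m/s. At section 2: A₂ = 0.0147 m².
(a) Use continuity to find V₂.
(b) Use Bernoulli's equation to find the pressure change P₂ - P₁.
(a) Continuity: A₁V₁=A₂V₂ -> V₂=A₁V₁/A₂=0.0336*3.74/0.0147=8.55 m/s
(b) Bernoulli: P₂-P₁=0.5*rho*(V₁^2-V₂^2)/1000=0.5*880*(3.74^2-8.55^2)/1000=-26.01 kPa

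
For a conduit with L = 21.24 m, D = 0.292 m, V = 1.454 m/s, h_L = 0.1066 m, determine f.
Formula: h_L = f \frac{L}{D} \frac{V^2}{2g}
Substituting knowns: 0.1066 = f·(21.24/0.292)·1.454²/(2·9.81)
Solving for f: f = 0.1066·2·9.81/((21.24/0.292)·1.454²) = 0.0136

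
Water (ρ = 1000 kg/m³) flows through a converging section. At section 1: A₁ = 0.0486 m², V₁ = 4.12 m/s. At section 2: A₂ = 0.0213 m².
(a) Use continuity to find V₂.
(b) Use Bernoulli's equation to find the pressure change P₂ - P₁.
(a) Continuity: A₁V₁=A₂V₂ -> V₂=A₁V₁/A₂=0.0486*4.12/0.0213=9.40 m/s
(b) Bernoulli: P₂-P₁=0.5*rho*(V₁^2-V₂^2)/1000=0.5*1000*(4.12^2-9.40^2)/1000=-35.69 kPa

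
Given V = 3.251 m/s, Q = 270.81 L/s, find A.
Formula: Q = A V
Substituting knowns: 270.81 = A·3.251·1000
Solving for A: A = (270.81/1000)/3.251 = 0.0833 m²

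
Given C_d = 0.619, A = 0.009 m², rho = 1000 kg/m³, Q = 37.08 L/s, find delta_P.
Formula: Q = C_d A \sqrt{\frac{2 \Delta P}{\rho}}
Substituting knowns: 37.08 = 0.619·0.009·√(2·(delta_P·1000)/1000)·1000
Solving for delta_P: delta_P = ((37.08/1000)/(0.619·0.009))²·1000/2/1000 = 22.15 kPa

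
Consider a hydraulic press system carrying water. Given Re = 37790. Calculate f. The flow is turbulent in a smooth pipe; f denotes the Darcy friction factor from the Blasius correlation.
Formula: f = \frac{0.316}{Re^{0.25}}
f = 0.316/37790^0.25 = 0.02266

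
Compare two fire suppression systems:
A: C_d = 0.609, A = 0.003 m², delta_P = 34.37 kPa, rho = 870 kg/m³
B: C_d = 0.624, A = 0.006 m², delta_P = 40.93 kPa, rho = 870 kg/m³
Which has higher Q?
Q(A) = 16.24 L/s, Q(B) = 36.32 L/s. Answer: B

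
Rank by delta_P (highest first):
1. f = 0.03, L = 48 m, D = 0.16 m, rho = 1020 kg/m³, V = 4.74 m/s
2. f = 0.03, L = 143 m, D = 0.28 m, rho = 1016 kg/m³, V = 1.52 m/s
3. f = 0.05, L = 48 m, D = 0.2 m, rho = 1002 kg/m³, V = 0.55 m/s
Case 1: delta_P = 103.1 kPa
Case 2: delta_P = 17.98 kPa
Case 3: delta_P = 1.819 kPa
Ranking (highest first): 1, 2, 3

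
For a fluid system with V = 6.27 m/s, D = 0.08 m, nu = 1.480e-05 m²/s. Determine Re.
Formula: Re = \frac{V D}{\nu}
Re = 6.27·0.08/1.480e-05 = 33892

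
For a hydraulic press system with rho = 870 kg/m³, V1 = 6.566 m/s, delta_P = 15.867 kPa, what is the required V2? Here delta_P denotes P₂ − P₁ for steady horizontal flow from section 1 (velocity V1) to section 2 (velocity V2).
Formula: \Delta P = \frac{1}{2} \rho (V_1^2 - V_2^2)
Substituting knowns: 15.867 = 0.5·870·(6.566² − V2²)/1000
Solving for V2: V2 = √(6.566² − 2·(15.867·1000)/870) = 2.576 m/s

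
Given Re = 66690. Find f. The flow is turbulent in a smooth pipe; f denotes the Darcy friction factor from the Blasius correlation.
Formula: f = \frac{0.316}{Re^{0.25}}
f = 0.316/66690^0.25 = 0.01966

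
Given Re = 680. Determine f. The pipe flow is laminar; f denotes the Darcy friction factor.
Formula: f = \frac{64}{Re}
f = 64/680 = 0.09412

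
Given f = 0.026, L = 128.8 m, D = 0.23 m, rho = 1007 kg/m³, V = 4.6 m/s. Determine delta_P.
Formula: \Delta P = f \frac{L}{D} \frac{\rho V^2}{2}
delta_P = 0.026·(128.8/0.23)·0.5·1007·4.6²/1000 = 155.1 kPa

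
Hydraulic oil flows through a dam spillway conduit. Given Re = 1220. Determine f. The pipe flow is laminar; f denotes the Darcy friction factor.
Formula: f = \frac{64}{Re}
f = 64/1220 = 0.05246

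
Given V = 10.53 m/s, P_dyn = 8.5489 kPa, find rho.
Formula: P_{dyn} = \frac{1}{2} \rho V^2
Substituting knowns: 8.5489 = 0.5·rho·10.53²/1000
Solving for rho: rho = 2·(8.5489·1000)/10.53² = 154.2 kg/m³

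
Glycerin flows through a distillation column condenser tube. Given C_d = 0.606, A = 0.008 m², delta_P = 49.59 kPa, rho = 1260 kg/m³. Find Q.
Formula: Q = C_d A \sqrt{\frac{2 \Delta P}{\rho}}
Q = 0.606·0.008·√(2·(49.59·1000)/1260)·1000 = 43.01 L/s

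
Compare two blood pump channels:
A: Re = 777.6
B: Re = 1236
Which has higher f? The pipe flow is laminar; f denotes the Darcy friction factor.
f(A) = 0.0823, f(B) = 0.05178. Answer: A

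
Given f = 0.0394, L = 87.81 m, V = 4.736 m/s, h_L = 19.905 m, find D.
Formula: h_L = f \frac{L}{D} \frac{V^2}{2g}
Substituting knowns: 19.905 = 0.0394·(87.81/D)·4.736²/(2·9.81)
Solving for D: D = 0.0394·87.81·4.736²/(2·9.81·19.905) = 0.1987 m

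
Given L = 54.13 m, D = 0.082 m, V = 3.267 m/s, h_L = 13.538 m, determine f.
Formula: h_L = f \frac{L}{D} \frac{V^2}{2g}
Substituting knowns: 13.538 = f·(54.13/0.082)·3.267²/(2·9.81)
Solving for f: f = 13.538·2·9.81/((54.13/0.082)·3.267²) = 0.0377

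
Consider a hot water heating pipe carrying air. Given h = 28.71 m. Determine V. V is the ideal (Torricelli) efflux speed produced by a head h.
Formula: V = \sqrt{2 g h}
V = √(2·9.81·28.71) = 23.73 m/s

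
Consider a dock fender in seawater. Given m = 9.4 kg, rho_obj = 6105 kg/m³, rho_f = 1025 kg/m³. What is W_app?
Formula: W_{app} = mg\left(1 - \frac{\rho_f}{\rho_{obj}}\right)
W_app = 9.4·9.81·(1 − 1025/6105) = 76.73 N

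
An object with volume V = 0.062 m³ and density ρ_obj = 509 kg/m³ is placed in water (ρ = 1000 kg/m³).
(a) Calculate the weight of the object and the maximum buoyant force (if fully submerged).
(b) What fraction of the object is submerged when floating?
(a) W=rho_obj*g*V=509*9.81*0.062=309.6 N; F_B(max)=rho*g*V=1000*9.81*0.062=608.2 N
(b) Floating fraction=rho_obj/rho=509/1000=0.509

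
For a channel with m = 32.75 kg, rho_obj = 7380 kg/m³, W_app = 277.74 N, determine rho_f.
Formula: W_{app} = mg\left(1 - \frac{\rho_f}{\rho_{obj}}\right)
Substituting knowns: 277.74 = 32.75·9.81·(1 − rho_f/7380)
Solving for rho_f: rho_f = 7380·(1 − 277.74/(32.75·9.81)) = 1000 kg/m³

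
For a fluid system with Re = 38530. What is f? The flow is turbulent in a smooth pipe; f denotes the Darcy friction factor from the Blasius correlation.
Formula: f = \frac{0.316}{Re^{0.25}}
f = 0.316/38530^0.25 = 0.02255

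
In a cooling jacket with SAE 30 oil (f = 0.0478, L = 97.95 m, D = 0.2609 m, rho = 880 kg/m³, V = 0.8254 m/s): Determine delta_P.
Formula: \Delta P = f \frac{L}{D} \frac{\rho V^2}{2}
delta_P = 0.0478·(97.95/0.2609)·0.5·880·0.8254²/1000 = 5.379 kPa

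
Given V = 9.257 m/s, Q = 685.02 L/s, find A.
Formula: Q = A V
Substituting knowns: 685.02 = A·9.257·1000
Solving for A: A = (685.02/1000)/9.257 = 0.074 m²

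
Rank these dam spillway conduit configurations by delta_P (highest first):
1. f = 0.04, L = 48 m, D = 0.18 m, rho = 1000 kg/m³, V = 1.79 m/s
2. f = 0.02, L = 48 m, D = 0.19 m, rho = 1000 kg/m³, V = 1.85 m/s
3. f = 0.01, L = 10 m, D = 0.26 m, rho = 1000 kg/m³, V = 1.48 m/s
Case 1: delta_P = 17.09 kPa
Case 2: delta_P = 8.646 kPa
Case 3: delta_P = 0.4212 kPa
Ranking (highest first): 1, 2, 3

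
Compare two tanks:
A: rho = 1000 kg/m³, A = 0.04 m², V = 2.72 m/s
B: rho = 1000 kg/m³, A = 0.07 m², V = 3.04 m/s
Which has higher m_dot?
m_dot(A) = 108.8 kg/s, m_dot(B) = 212.8 kg/s. Answer: B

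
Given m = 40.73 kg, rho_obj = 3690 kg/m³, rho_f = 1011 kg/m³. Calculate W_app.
Formula: W_{app} = mg\left(1 - \frac{\rho_f}{\rho_{obj}}\right)
W_app = 40.73·9.81·(1 − 1011/3690) = 290.1 N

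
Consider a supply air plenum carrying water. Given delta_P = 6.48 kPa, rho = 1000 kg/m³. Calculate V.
Formula: V = \sqrt{\frac{2 \Delta P}{\rho}}
V = √(2·(6.48·1000)/1000) = 3.6 m/s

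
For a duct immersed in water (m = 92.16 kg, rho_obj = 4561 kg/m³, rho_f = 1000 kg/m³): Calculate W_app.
Formula: W_{app} = mg\left(1 - \frac{\rho_f}{\rho_{obj}}\right)
W_app = 92.16·9.81·(1 − 1000/4561) = 705.9 N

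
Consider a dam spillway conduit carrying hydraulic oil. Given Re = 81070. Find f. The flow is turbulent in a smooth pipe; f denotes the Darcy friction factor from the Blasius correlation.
Formula: f = \frac{0.316}{Re^{0.25}}
f = 0.316/81070^0.25 = 0.01873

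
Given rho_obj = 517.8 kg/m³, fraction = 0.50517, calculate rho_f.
Formula: f_{sub} = \frac{\rho_{obj}}{\rho_f}
Substituting knowns: 0.50517 = 517.8/rho_f
Solving for rho_f: rho_f = 517.8/0.50517 = 1025 kg/m³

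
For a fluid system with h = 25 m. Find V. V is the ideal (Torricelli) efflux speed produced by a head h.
Formula: V = \sqrt{2 g h}
V = √(2·9.81·25) = 22.15 m/s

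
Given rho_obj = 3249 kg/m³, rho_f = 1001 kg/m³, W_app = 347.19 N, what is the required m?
Formula: W_{app} = mg\left(1 - \frac{\rho_f}{\rho_{obj}}\right)
Substituting knowns: 347.19 = m·9.81·(1 − 1001/3249)
Solving for m: m = 347.19/(9.81·(1 − 1001/3249)) = 51.15 kg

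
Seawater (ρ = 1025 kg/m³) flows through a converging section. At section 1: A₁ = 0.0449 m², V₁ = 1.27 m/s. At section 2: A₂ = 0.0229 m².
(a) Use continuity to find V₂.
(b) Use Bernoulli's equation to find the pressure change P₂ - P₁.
(a) Continuity: A₁V₁=A₂V₂ -> V₂=A₁V₁/A₂=0.0449*1.27/0.0229=2.49 m/s
(b) Bernoulli: P₂-P₁=0.5*rho*(V₁^2-V₂^2)/1000=0.5*1025*(1.27^2-2.49^2)/1000=-2.351 kPa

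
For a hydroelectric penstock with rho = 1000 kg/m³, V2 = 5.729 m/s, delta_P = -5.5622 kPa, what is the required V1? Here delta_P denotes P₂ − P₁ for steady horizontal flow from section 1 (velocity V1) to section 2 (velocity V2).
Formula: \Delta P = \frac{1}{2} \rho (V_1^2 - V_2^2)
Substituting knowns: -5.5622 = 0.5·1000·(V1² − 5.729²)/1000
Solving for V1: V1 = √(5.729² + 2·(-5.5622·1000)/1000) = 4.658 m/s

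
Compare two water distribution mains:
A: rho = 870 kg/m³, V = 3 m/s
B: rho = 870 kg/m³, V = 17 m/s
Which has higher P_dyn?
P_dyn(A) = 3.915 kPa, P_dyn(B) = 125.7 kPa. Answer: B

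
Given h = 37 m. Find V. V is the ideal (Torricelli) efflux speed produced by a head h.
Formula: V = \sqrt{2 g h}
V = √(2·9.81·37) = 26.94 m/s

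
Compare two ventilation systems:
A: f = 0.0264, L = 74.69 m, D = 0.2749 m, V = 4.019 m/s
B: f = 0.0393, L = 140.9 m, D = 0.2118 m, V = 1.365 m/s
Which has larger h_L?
h_L(A) = 5.905 m, h_L(B) = 2.483 m. Answer: A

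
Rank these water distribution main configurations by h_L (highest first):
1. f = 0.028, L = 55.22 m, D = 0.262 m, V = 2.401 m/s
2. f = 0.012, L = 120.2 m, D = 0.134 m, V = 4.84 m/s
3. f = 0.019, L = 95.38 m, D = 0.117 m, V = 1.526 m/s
Case 1: h_L = 1.734 m
Case 2: h_L = 12.85 m
Case 3: h_L = 1.838 m
Ranking (highest first): 2, 3, 1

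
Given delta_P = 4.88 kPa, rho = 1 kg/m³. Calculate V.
Formula: V = \sqrt{\frac{2 \Delta P}{\rho}}
V = √(2·(4.88·1000)/1) = 98.79 m/s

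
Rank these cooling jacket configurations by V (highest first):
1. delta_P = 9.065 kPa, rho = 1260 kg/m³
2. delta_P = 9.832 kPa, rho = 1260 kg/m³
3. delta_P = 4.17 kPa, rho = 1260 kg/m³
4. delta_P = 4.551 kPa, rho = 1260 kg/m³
Case 1: V = 3.793 m/s
Case 2: V = 3.95 m/s
Case 3: V = 2.573 m/s
Case 4: V = 2.688 m/s
Ranking (highest first): 2, 1, 4, 3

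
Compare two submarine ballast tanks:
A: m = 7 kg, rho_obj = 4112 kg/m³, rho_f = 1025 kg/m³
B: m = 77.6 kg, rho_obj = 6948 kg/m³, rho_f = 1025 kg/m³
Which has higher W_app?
W_app(A) = 51.55 N, W_app(B) = 649 N. Answer: B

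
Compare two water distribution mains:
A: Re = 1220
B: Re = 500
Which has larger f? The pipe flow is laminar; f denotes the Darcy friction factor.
f(A) = 0.05246, f(B) = 0.128. Answer: B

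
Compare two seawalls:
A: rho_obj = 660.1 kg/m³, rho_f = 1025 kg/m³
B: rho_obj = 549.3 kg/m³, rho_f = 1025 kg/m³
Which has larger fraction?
fraction(A) = 0.644, fraction(B) = 0.5359. Answer: A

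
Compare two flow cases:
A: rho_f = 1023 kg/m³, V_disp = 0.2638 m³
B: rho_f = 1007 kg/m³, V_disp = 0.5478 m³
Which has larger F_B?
F_B(A) = 2647 N, F_B(B) = 5412 N. Answer: B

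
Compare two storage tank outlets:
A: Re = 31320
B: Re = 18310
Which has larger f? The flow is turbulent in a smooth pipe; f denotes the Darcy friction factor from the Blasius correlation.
f(A) = 0.02375, f(B) = 0.02717. Answer: B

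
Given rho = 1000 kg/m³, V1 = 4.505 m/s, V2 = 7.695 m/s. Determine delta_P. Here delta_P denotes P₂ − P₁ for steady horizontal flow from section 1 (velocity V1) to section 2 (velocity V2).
Formula: \Delta P = \frac{1}{2} \rho (V_1^2 - V_2^2)
delta_P = 0.5·1000·(4.505² − 7.695²)/1000 = -19.46 kPa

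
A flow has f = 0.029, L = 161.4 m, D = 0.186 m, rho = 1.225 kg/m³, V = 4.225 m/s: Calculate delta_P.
Formula: \Delta P = f \frac{L}{D} \frac{\rho V^2}{2}
delta_P = 0.029·(161.4/0.186)·0.5·1.225·4.225²/1000 = 0.2751 kPa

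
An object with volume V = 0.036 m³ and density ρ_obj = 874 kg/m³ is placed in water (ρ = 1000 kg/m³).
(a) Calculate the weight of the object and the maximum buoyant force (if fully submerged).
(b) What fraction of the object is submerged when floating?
(a) W=rho_obj*g*V=874*9.81*0.036=308.7 N; F_B(max)=rho*g*V=1000*9.81*0.036=353.2 N
(b) Floating fraction=rho_obj/rho=874/1000=0.874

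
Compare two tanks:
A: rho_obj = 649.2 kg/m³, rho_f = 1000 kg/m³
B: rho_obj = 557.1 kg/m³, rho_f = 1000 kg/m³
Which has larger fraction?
fraction(A) = 0.6492, fraction(B) = 0.5571. Answer: A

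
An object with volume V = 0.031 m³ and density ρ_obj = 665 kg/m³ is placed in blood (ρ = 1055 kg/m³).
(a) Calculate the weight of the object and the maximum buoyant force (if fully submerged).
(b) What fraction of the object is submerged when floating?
(a) W=rho_obj*g*V=665*9.81*0.031=202.2 N; F_B(max)=rho*g*V=1055*9.81*0.031=320.8 N
(b) Floating fraction=rho_obj/rho=665/1055=0.630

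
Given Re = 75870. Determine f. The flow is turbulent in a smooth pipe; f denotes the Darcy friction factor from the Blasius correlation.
Formula: f = \frac{0.316}{Re^{0.25}}
f = 0.316/75870^0.25 = 0.01904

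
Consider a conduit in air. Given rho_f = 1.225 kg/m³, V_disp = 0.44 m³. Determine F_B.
Formula: F_B = \rho_f g V_{disp}
F_B = 1.225·9.81·0.44 = 5.288 N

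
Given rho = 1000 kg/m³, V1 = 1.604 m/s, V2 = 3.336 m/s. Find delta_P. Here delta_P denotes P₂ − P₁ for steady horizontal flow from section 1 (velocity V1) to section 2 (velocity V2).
Formula: \Delta P = \frac{1}{2} \rho (V_1^2 - V_2^2)
delta_P = 0.5·1000·(1.604² − 3.336²)/1000 = -4.278 kPa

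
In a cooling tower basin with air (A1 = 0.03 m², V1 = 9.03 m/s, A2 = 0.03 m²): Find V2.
Formula: V_2 = \frac{A_1 V_1}{A_2}
V2 = 0.03·9.03/0.03 = 9.03 m/s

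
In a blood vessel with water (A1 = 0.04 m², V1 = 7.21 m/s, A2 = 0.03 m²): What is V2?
Formula: V_2 = \frac{A_1 V_1}{A_2}
V2 = 0.04·7.21/0.03 = 9.613 m/s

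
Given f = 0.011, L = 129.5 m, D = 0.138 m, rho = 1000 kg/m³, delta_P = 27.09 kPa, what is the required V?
Formula: \Delta P = f \frac{L}{D} \frac{\rho V^2}{2}
Substituting knowns: 27.09 = 0.011·(129.5/0.138)·0.5·1000·V²/1000
Solving for V: V = √((27.09·1000)/(0.011·(129.5/0.138)·0.5·1000)) = 2.291 m/s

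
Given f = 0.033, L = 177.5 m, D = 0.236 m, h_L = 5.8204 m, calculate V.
Formula: h_L = f \frac{L}{D} \frac{V^2}{2g}
Substituting knowns: 5.8204 = 0.033·(177.5/0.236)·V²/(2·9.81)
Solving for V: V = √(5.8204·2·9.81/(0.033·(177.5/0.236))) = 2.145 m/s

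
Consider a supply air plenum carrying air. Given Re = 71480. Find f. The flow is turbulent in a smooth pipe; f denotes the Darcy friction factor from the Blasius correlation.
Formula: f = \frac{0.316}{Re^{0.25}}
f = 0.316/71480^0.25 = 0.01933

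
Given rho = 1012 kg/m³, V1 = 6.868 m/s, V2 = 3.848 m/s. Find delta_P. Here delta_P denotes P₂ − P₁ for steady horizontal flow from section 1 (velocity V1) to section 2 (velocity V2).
Formula: \Delta P = \frac{1}{2} \rho (V_1^2 - V_2^2)
delta_P = 0.5·1012·(6.868² − 3.848²)/1000 = 16.38 kPa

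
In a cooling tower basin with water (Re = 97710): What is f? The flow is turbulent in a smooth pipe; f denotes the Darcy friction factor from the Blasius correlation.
Formula: f = \frac{0.316}{Re^{0.25}}
f = 0.316/97710^0.25 = 0.01787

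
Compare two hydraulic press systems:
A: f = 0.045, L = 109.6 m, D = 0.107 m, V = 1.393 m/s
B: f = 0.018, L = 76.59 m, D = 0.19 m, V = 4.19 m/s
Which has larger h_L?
h_L(A) = 4.559 m, h_L(B) = 6.493 m. Answer: B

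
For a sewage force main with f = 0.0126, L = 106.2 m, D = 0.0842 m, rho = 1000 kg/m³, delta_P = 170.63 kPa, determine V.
Formula: \Delta P = f \frac{L}{D} \frac{\rho V^2}{2}
Substituting knowns: 170.63 = 0.0126·(106.2/0.0842)·0.5·1000·V²/1000
Solving for V: V = √((170.63·1000)/(0.0126·(106.2/0.0842)·0.5·1000)) = 4.634 m/s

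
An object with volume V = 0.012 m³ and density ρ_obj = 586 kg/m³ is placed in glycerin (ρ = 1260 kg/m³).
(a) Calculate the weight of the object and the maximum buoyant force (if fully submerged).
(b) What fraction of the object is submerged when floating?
(a) W=rho_obj*g*V=586*9.81*0.012=69.0 N; F_B(max)=rho*g*V=1260*9.81*0.012=148.3 N
(b) Floating fraction=rho_obj/rho=586/1260=0.465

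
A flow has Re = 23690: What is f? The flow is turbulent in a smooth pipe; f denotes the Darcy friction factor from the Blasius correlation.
Formula: f = \frac{0.316}{Re^{0.25}}
f = 0.316/23690^0.25 = 0.02547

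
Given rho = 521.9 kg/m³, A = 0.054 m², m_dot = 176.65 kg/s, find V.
Formula: \dot{m} = \rho A V
Substituting knowns: 176.65 = 521.9·0.054·V
Solving for V: V = 176.65/(521.9·0.054) = 6.268 m/s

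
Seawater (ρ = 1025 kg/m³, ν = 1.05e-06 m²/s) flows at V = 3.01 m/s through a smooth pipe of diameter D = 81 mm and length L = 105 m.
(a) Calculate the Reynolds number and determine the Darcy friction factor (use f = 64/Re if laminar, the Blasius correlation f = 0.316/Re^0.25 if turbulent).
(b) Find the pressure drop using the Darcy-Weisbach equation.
(a) Re = V·D/ν = 3.01·0.081/1.05e-06 = 232200 → turbulent (Re > 4000); f = 0.316/Re^0.25 = 0.316/232200^0.25 = 0.014395 (Blasius is strictly valid for Re ≲ 1e5; used here as the smooth-pipe estimate the problem specifies)
(b) Darcy-Weisbach: ΔP = f·(L/D)·½ρV²/1000 = 0.014395·(105/0.081)·½·1025·3.01²/1000 = 86.64 kPa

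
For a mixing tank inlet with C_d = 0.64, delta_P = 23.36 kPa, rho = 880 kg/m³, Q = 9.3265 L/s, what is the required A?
Formula: Q = C_d A \sqrt{\frac{2 \Delta P}{\rho}}
Substituting knowns: 9.3265 = 0.64·A·√(2·(23.36·1000)/880)·1000
Solving for A: A = (9.3265/1000)/(0.64·√(2·(23.36·1000)/880)) = 0.002 m²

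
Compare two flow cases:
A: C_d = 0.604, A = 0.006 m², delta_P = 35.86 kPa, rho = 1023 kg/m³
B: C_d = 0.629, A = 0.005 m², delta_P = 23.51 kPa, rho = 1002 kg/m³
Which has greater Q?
Q(A) = 30.34 L/s, Q(B) = 21.54 L/s. Answer: A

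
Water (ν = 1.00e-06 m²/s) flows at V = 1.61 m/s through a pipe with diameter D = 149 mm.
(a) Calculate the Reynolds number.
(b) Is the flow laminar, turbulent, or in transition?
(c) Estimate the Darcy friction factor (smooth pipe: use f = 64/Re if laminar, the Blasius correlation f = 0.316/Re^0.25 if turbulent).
(a) Re = V·D/ν = 1.61·0.149/1.00e-06 = 239890
(b) Flow regime: turbulent (Re > 4000)
(c) Friction factor: f = 0.316/Re^0.25 = 0.316/239890^0.25 = 0.01428 (Blasius is strictly valid for Re ≲ 1e5; used here as the smooth-pipe estimate the problem specifies)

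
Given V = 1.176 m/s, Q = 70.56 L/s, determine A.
Formula: Q = A V
Substituting knowns: 70.56 = A·1.176·1000
Solving for A: A = (70.56/1000)/1.176 = 0.06 m²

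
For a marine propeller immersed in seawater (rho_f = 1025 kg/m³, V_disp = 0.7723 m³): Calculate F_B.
Formula: F_B = \rho_f g V_{disp}
F_B = 1025·9.81·0.7723 = 7766 N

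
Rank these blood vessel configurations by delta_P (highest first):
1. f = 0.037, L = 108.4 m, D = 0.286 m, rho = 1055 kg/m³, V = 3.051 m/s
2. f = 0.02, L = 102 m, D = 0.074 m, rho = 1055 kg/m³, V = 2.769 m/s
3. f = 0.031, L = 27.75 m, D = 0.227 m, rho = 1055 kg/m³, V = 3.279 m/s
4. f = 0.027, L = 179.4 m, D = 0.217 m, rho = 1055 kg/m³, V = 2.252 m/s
Case 1: delta_P = 68.86 kPa
Case 2: delta_P = 111.5 kPa
Case 3: delta_P = 21.49 kPa
Case 4: delta_P = 59.72 kPa
Ranking (highest first): 2, 1, 4, 3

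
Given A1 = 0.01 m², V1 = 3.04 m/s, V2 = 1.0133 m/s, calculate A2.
Formula: V_2 = \frac{A_1 V_1}{A_2}
Substituting knowns: 1.0133 = 0.01·3.04/A2
Solving for A2: A2 = 0.01·3.04/1.0133 = 0.03 m²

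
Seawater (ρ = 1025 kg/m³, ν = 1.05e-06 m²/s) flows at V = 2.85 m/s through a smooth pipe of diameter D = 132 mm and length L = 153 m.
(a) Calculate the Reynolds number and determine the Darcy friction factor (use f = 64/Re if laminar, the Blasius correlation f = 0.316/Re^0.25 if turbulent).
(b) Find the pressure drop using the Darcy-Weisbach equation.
(a) Re = V·D/ν = 2.85·0.132/1.05e-06 = 358290 → turbulent (Re > 4000); f = 0.316/Re^0.25 = 0.316/358290^0.25 = 0.012916 (Blasius is strictly valid for Re ≲ 1e5; used here as the smooth-pipe estimate the problem specifies)
(b) Darcy-Weisbach: ΔP = f·(L/D)·½ρV²/1000 = 0.012916·(153/0.132)·½·1025·2.85²/1000 = 62.32 kPa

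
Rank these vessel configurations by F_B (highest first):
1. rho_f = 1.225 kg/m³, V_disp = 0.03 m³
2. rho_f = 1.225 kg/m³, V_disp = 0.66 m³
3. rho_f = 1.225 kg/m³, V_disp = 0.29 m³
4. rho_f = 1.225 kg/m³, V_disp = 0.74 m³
Case 1: F_B = 0.3605 N
Case 2: F_B = 7.931 N
Case 3: F_B = 3.485 N
Case 4: F_B = 8.893 N
Ranking (highest first): 4, 2, 3, 1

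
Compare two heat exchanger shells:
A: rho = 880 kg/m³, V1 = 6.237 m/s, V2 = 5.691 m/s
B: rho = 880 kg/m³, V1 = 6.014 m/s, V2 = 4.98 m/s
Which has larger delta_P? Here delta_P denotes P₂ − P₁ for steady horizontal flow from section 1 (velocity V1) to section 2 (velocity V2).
delta_P(A) = 2.866 kPa, delta_P(B) = 5.002 kPa. Answer: B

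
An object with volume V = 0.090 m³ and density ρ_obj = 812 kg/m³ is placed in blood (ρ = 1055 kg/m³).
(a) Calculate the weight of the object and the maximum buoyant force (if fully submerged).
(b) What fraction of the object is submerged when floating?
(a) W=rho_obj*g*V=812*9.81*0.090=716.9 N; F_B(max)=rho*g*V=1055*9.81*0.090=931.5 N
(b) Floating fraction=rho_obj/rho=812/1055=0.770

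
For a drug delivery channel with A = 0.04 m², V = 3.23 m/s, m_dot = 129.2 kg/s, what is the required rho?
Formula: \dot{m} = \rho A V
Substituting knowns: 129.2 = rho·0.04·3.23
Solving for rho: rho = 129.2/(0.04·3.23) = 1000 kg/m³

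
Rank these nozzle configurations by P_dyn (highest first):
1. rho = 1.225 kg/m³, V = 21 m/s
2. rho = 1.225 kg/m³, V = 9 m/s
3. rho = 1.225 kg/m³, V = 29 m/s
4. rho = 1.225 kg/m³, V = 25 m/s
Case 1: P_dyn = 0.2701 kPa
Case 2: P_dyn = 0.04961 kPa
Case 3: P_dyn = 0.5151 kPa
Case 4: P_dyn = 0.3828 kPa
Ranking (highest first): 3, 4, 1, 2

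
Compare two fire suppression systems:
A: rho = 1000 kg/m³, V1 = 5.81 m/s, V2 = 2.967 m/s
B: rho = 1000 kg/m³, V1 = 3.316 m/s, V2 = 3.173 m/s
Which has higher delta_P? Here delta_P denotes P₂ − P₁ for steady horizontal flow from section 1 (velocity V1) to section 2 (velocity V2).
delta_P(A) = 12.48 kPa, delta_P(B) = 0.464 kPa. Answer: A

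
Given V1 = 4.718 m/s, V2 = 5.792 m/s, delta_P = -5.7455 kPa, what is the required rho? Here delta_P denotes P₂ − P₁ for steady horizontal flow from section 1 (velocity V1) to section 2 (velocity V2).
Formula: \Delta P = \frac{1}{2} \rho (V_1^2 - V_2^2)
Substituting knowns: -5.7455 = 0.5·rho·(4.718² − 5.792²)/1000
Solving for rho: rho = 2·(-5.7455·1000)/(4.718² − 5.792²) = 1018 kg/m³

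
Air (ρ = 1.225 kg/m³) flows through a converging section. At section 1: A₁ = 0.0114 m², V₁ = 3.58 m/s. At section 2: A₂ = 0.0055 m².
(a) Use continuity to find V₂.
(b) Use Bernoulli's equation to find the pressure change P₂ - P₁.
(a) Continuity: A₁V₁=A₂V₂ -> V₂=A₁V₁/A₂=0.0114*3.58/0.0055=7.42 m/s
(b) Bernoulli: P₂-P₁=0.5*rho*(V₁^2-V₂^2)/1000=0.5*1.225*(3.58^2-7.42^2)/1000=-0.02587 kPa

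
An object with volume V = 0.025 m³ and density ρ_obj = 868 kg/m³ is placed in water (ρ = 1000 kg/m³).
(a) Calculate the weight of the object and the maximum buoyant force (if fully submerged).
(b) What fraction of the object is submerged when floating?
(a) W=rho_obj*g*V=868*9.81*0.025=212.9 N; F_B(max)=rho*g*V=1000*9.81*0.025=245.2 N
(b) Floating fraction=rho_obj/rho=868/1000=0.868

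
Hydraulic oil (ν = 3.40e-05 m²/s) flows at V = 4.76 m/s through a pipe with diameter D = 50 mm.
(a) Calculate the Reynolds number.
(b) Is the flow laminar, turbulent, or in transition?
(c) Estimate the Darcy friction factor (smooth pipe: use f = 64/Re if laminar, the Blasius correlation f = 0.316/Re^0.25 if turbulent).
(a) Re = V·D/ν = 4.76·0.05/3.40e-05 = 7000
(b) Flow regime: turbulent (Re > 4000)
(c) Friction factor: f = 0.316/Re^0.25 = 0.316/7000^0.25 = 0.03455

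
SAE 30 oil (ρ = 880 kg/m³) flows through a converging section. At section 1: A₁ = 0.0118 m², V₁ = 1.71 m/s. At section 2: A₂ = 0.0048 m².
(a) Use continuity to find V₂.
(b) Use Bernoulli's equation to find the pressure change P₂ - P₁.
(a) Continuity: A₁V₁=A₂V₂ -> V₂=A₁V₁/A₂=0.0118*1.71/0.0048=4.20 m/s
(b) Bernoulli: P₂-P₁=0.5*rho*(V₁^2-V₂^2)/1000=0.5*880*(1.71^2-4.20^2)/1000=-6.475 kPa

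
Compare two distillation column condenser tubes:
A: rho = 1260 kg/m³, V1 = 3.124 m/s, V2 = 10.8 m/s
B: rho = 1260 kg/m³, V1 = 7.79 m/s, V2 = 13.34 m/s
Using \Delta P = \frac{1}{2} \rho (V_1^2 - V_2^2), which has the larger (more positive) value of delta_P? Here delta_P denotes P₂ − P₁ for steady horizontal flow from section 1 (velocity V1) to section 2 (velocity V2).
delta_P(A) = -67.33 kPa, delta_P(B) = -73.88 kPa. Answer: A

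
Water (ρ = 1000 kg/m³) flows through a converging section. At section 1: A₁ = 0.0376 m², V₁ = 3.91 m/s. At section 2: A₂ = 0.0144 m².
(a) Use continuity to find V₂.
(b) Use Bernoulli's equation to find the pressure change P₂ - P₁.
(a) Continuity: A₁V₁=A₂V₂ -> V₂=A₁V₁/A₂=0.0376*3.91/0.0144=10.21 m/s
(b) Bernoulli: P₂-P₁=0.5*rho*(V₁^2-V₂^2)/1000=0.5*1000*(3.91^2-10.21^2)/1000=-44.48 kPa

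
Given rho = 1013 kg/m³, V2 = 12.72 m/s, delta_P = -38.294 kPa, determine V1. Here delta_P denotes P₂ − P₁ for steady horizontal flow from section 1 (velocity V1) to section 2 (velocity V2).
Formula: \Delta P = \frac{1}{2} \rho (V_1^2 - V_2^2)
Substituting knowns: -38.294 = 0.5·1013·(V1² − 12.72²)/1000
Solving for V1: V1 = √(12.72² + 2·(-38.294·1000)/1013) = 9.284 m/s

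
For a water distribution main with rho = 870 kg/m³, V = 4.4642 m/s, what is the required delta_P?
Formula: V = \sqrt{\frac{2 \Delta P}{\rho}}
Substituting knowns: 4.4642 = √(2·(delta_P·1000)/870)
Solving for delta_P: delta_P = 4.4642²·870/2/1000 = 8.669 kPa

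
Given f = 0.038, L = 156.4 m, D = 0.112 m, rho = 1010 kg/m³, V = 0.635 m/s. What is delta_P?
Formula: \Delta P = f \frac{L}{D} \frac{\rho V^2}{2}
delta_P = 0.038·(156.4/0.112)·0.5·1010·0.635²/1000 = 10.81 kPa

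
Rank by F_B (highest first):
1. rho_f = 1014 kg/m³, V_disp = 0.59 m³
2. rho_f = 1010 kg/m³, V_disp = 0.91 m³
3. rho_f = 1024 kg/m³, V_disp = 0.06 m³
Case 1: F_B = 5869 N
Case 2: F_B = 9016 N
Case 3: F_B = 602.7 N
Ranking (highest first): 2, 1, 3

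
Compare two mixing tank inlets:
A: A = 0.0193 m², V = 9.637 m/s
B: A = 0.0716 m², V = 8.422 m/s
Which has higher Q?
Q(A) = 186 L/s, Q(B) = 603 L/s. Answer: B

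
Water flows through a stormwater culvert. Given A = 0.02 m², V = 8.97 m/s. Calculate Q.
Formula: Q = A V
Q = 0.02·8.97·1000 = 179.4 L/s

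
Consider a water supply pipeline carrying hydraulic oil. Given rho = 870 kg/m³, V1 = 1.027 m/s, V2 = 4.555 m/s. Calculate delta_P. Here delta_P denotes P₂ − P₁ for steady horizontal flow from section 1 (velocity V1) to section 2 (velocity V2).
Formula: \Delta P = \frac{1}{2} \rho (V_1^2 - V_2^2)
delta_P = 0.5·870·(1.027² − 4.555²)/1000 = -8.567 kPa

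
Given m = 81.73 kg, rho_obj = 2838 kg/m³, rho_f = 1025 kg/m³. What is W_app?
Formula: W_{app} = mg\left(1 - \frac{\rho_f}{\rho_{obj}}\right)
W_app = 81.73·9.81·(1 − 1025/2838) = 512.2 N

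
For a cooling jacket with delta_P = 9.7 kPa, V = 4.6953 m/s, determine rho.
Formula: V = \sqrt{\frac{2 \Delta P}{\rho}}
Substituting knowns: 4.6953 = √(2·(9.7·1000)/rho)
Solving for rho: rho = 2·(9.7·1000)/4.6953² = 880 kg/m³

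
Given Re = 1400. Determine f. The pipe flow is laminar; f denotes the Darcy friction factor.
Formula: f = \frac{64}{Re}
f = 64/1400 = 0.04571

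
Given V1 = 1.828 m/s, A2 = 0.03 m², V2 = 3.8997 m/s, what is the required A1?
Formula: V_2 = \frac{A_1 V_1}{A_2}
Substituting knowns: 3.8997 = A1·1.828/0.03
Solving for A1: A1 = 3.8997·0.03/1.828 = 0.064 m²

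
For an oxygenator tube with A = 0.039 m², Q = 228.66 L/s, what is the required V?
Formula: Q = A V
Substituting knowns: 228.66 = 0.039·V·1000
Solving for V: V = (228.66/1000)/0.039 = 5.863 m/s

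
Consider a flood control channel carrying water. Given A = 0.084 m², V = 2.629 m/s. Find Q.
Formula: Q = A V
Q = 0.084·2.629·1000 = 220.8 L/s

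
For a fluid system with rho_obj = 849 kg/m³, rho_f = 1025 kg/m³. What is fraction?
Formula: f_{sub} = \frac{\rho_{obj}}{\rho_f}
fraction = 849/1025 = 0.8283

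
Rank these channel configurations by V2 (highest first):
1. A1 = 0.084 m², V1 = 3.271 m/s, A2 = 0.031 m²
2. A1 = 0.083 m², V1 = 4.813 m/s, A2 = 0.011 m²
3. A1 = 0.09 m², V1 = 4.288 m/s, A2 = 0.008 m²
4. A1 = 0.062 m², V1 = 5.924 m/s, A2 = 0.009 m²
Case 1: V2 = 8.863 m/s
Case 2: V2 = 36.32 m/s
Case 3: V2 = 48.24 m/s
Case 4: V2 = 40.81 m/s
Ranking (highest first): 3, 4, 2, 1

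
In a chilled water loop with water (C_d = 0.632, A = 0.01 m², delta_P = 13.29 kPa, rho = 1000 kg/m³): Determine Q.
Formula: Q = C_d A \sqrt{\frac{2 \Delta P}{\rho}}
Q = 0.632·0.01·√(2·(13.29·1000)/1000)·1000 = 32.58 L/s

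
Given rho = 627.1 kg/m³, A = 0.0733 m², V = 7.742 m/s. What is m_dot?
Formula: \dot{m} = \rho A V
m_dot = 627.1·0.0733·7.742 = 355.9 kg/s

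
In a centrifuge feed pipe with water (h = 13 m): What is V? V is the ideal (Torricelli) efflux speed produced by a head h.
Formula: V = \sqrt{2 g h}
V = √(2·9.81·13) = 15.97 m/s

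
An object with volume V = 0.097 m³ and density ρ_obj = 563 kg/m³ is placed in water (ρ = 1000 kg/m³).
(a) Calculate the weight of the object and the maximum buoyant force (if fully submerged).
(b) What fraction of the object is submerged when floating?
(a) W=rho_obj*g*V=563*9.81*0.097=535.7 N; F_B(max)=rho*g*V=1000*9.81*0.097=951.6 N
(b) Floating fraction=rho_obj/rho=563/1000=0.563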